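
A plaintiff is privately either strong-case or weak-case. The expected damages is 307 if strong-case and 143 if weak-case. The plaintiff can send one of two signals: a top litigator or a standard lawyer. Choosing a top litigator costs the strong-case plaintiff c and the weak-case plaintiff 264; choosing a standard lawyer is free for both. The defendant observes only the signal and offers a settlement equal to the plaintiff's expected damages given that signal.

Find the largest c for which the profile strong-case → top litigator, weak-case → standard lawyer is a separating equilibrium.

Under separation: top litigator → strong-case (pays 307); standard lawyer → weak-case (pays 143).
Weak-case: 143 − 0 = 143 ≥ 307 − 264 = 43. Holds regardless of c. ✓
Strong-case: 307 − c ≥ 143 − 0, so c ≤ 307 − 143 = 164.

164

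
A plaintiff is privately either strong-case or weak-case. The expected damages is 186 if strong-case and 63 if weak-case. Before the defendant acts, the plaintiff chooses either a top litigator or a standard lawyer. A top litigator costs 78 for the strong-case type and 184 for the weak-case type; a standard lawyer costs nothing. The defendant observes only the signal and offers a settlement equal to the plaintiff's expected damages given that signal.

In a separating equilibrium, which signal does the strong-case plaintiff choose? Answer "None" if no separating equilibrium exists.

top litigator

Try strong-case → top litigator, weak-case → standard lawyer:
  Under separation the defendant infers type exactly: top litigator → strong-case (pays 186), standard lawyer → weak-case (pays 63).
  Strong-case: top litigator gives 186 − 78 = 108; standard lawyer gives 63 − 0 = 63. No deviation. ✓
  Weak-case: standard lawyer gives 63 − 0 = 63; top litigator gives 186 − 184 = 2. No deviation. ✓
Both hold — the strong-case type sends top litigator.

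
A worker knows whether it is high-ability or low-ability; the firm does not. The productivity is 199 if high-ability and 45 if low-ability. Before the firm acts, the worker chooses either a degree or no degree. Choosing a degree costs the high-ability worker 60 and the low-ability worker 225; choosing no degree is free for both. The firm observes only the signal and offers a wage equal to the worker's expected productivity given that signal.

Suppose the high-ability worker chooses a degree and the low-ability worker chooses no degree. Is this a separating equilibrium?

Under separation the firm infers type exactly: degree → high-ability (pays 199), no degree → low-ability (pays 45).
High-ability: degree gives 199 − 60 = 139; no degree gives 45 − 0 = 45. No deviation. ✓
Low-ability: no degree gives 45 − 0 = 45; degree gives 199 − 225 = -26. No deviation. ✓
Neither type gains from mimicking the other.

Yes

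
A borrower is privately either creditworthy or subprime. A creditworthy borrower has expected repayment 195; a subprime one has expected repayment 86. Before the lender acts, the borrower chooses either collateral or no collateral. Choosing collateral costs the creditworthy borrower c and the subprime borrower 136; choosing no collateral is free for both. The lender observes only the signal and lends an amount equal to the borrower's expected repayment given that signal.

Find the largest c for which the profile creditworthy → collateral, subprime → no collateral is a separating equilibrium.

109

Under separation: collateral → creditworthy (pays 195); no collateral → subprime (pays 86).
Subprime: 86 − 0 = 86 ≥ 195 − 136 = 59. Holds regardless of c. ✓
Creditworthy: 195 − c ≥ 86 − 0, so c ≤ 195 − 86 = 109.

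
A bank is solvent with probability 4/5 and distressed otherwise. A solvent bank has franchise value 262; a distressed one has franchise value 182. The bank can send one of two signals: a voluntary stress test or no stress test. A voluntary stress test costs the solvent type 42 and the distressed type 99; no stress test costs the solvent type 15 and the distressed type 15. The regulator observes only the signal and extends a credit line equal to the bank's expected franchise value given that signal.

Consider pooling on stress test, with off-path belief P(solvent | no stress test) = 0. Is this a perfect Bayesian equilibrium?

No

On the equilibrium path (stress test) the regulator holds the prior 4/5 and pays 4/5·262 + 1/5·182 = 246. Off-path (no stress test) belief 0 gives 0·262 + 1·182 = 182.
Solvent: stress test gives 246 − 42 = 204; no stress test gives 182 − 15 = 167. Stays. ✓
Distressed: stress test gives 246 − 99 = 147; no stress test gives 182 − 15 = 167. Deviates. ✗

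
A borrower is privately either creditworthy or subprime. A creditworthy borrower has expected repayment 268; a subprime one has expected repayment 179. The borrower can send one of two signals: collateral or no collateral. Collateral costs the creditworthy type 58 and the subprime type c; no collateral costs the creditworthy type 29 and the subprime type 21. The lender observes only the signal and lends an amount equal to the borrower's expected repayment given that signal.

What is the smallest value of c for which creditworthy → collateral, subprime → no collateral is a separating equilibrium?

110

Under separation: collateral → creditworthy (pays 268); no collateral → subprime (pays 179).
Creditworthy: 268 − 58 = 210 ≥ 179 − 29 = 150. Holds regardless of c. ✓
Subprime: 179 − 21 ≥ 268 − c, so c ≥ 268 − 158 = 110.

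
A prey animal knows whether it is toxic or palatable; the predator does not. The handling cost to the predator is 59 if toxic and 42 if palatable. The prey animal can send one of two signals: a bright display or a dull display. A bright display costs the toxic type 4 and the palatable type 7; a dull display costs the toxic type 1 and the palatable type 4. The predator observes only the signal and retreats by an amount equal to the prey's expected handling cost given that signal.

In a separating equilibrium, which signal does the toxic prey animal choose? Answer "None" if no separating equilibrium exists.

Try toxic → bright display, palatable → dull display:
  Under separation the predator infers type exactly: bright display → toxic (pays 59), dull display → palatable (pays 42).
  Toxic: bright display gives 59 − 4 = 55; dull display gives 42 − 1 = 41. No deviation. ✓
  Palatable: dull display gives 42 − 4 = 38; bright display gives 59 − 7 = 52. Would deviate. ✗
Try toxic → dull display, palatable → bright display:
  Under separation the predator infers type exactly: dull display → toxic (pays 59), bright display → palatable (pays 42).
  Toxic: dull display gives 59 − 1 = 58; bright display gives 42 − 4 = 38. No deviation. ✓
  Palatable: bright display gives 42 − 7 = 35; dull display gives 59 − 4 = 55. Would deviate. ✗
Neither assignment is incentive-compatible.

None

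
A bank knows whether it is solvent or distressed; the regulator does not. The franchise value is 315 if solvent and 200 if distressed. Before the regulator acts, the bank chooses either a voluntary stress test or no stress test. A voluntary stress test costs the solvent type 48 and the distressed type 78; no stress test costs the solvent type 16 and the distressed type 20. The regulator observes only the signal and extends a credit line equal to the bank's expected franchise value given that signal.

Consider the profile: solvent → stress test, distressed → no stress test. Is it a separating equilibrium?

No

Under separation the regulator infers type exactly: stress test → solvent (pays 315), no stress test → distressed (pays 200).
Solvent: stress test gives 315 − 48 = 267; no stress test gives 200 − 16 = 184. No deviation. ✓
Distressed: no stress test gives 200 − 20 = 180; stress test gives 315 − 78 = 237. Would deviate. ✗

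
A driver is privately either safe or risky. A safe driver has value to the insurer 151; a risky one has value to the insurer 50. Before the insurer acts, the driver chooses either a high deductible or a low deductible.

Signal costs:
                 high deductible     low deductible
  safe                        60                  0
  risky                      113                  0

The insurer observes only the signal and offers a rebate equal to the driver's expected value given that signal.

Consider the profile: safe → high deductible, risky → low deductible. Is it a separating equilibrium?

Under separation the insurer infers type exactly: high deductible → safe (pays 151), low deductible → risky (pays 50).
Safe: high deductible gives 151 − 60 = 91; low deductible gives 50 − 0 = 50. No deviation. ✓
Risky: low deductible gives 50 − 0 = 50; high deductible gives 151 − 113 = 38. No deviation. ✓
Neither type gains from mimicking the other.

Yes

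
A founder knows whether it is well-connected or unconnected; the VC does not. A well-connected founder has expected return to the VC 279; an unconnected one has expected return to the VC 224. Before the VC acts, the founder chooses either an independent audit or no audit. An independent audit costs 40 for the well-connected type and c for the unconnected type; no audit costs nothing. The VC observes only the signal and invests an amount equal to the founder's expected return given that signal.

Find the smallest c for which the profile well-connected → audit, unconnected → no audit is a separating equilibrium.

55

Under separation: audit → well-connected (pays 279); no audit → unconnected (pays 224).
Well-connected: 279 − 40 = 239 ≥ 224 − 0 = 224. Holds regardless of c. ✓
Unconnected: 224 − 0 ≥ 279 − c, so c ≥ 279 − 224 = 55.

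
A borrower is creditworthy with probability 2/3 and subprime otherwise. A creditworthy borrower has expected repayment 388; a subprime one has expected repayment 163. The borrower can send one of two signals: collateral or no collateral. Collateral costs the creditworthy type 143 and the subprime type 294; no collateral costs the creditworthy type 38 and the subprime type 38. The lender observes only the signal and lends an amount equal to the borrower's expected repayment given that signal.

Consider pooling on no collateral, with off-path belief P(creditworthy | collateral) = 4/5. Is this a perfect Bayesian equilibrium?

Yes

On the equilibrium path (no collateral) the lender holds the prior 2/3 and pays 2/3·388 + 1/3·163 = 313. Off-path (collateral) belief 4/5 gives 4/5·388 + 1/5·163 = 343.
Creditworthy: no collateral gives 313 − 38 = 275; collateral gives 343 − 143 = 200. Stays. ✓
Subprime: no collateral gives 313 − 38 = 275; collateral gives 343 − 294 = 49. Stays. ✓
Beliefs are Bayes-consistent on-path and both types best-respond.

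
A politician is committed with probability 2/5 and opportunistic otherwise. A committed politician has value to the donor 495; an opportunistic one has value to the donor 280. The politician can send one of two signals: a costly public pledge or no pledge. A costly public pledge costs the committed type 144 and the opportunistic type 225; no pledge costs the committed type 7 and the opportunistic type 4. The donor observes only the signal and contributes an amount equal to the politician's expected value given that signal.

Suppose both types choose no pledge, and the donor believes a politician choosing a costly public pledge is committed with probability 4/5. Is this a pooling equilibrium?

Yes

On the equilibrium path (no pledge) the donor holds the prior 2/5 and pays 2/5·495 + 3/5·280 = 366. Off-path (pledge) belief 4/5 gives 4/5·495 + 1/5·280 = 452.
Committed: no pledge gives 366 − 7 = 359; pledge gives 452 − 144 = 308. Stays. ✓
Opportunistic: no pledge gives 366 − 4 = 362; pledge gives 452 − 225 = 227. Stays. ✓
Beliefs are Bayes-consistent on-path and both types best-respond.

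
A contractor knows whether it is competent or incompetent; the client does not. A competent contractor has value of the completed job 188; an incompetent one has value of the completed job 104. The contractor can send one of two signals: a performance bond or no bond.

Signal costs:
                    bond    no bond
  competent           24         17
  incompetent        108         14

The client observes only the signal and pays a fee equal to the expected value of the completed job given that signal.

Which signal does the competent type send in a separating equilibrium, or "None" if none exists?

Try competent → bond, incompetent → no bond:
  If types separate, bond earns payment 188 and no bond earns 104.
  Competent: bond gives 188 − 24 = 164; no bond gives 104 − 17 = 87. No deviation. ✓
  Incompetent: no bond gives 104 − 14 = 90; bond gives 188 − 108 = 80. No deviation. ✓
Both hold — the competent type sends bond.

bond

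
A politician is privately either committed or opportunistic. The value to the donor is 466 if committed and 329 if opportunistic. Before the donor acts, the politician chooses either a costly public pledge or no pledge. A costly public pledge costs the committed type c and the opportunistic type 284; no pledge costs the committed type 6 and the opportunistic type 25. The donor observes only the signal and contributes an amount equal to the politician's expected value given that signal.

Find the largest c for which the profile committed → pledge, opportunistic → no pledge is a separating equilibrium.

143

Under separation: pledge → committed (pays 466); no pledge → opportunistic (pays 329).
Opportunistic: 329 − 25 = 304 ≥ 466 − 284 = 182. Holds regardless of c. ✓
Committed: 466 − c ≥ 329 − 6, so c ≤ 466 − 323 = 143.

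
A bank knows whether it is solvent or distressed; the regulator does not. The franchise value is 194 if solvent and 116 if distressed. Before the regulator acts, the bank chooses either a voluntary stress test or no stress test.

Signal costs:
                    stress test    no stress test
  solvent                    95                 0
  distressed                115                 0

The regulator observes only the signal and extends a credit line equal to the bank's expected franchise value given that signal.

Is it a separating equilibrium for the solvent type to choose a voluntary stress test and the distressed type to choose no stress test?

No

Under separation the regulator infers type exactly: stress test → solvent (pays 194), no stress test → distressed (pays 116).
Solvent: stress test gives 194 − 95 = 99; no stress test gives 116 − 0 = 116. Would deviate. ✗
Distressed: no stress test gives 116 − 0 = 116; stress test gives 194 − 115 = 79. No deviation. ✓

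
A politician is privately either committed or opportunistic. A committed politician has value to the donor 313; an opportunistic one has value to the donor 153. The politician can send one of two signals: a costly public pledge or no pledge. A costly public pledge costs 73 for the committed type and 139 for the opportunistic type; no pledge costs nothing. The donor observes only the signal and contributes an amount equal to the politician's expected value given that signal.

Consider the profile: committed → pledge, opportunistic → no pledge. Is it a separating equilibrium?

If types separate, pledge earns payment 313 and no pledge earns 153.
Committed: pledge gives 313 − 73 = 240; no pledge gives 153 − 0 = 153. No deviation. ✓
Opportunistic: no pledge gives 153 − 0 = 153; pledge gives 313 − 139 = 174. Would deviate. ✗

No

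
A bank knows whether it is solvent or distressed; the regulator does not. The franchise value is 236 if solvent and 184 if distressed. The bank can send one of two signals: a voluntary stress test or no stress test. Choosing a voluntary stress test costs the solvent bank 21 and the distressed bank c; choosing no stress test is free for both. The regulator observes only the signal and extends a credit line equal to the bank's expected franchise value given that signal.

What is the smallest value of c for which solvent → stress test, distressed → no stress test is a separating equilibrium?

Under separation: stress test → solvent (pays 236); no stress test → distressed (pays 184).
Solvent: 236 − 21 = 215 ≥ 184 − 0 = 184. Holds regardless of c. ✓
Distressed: 184 − 0 ≥ 236 − c, so c ≥ 236 − 184 = 52.

52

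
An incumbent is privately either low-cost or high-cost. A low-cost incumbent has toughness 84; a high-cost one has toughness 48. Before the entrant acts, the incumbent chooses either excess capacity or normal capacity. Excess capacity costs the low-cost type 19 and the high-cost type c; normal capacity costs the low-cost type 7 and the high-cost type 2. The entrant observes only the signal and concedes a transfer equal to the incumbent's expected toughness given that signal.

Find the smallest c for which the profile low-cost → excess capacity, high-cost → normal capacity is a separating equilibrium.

Under separation: excess capacity → low-cost (pays 84); normal capacity → high-cost (pays 48).
Low-cost: 84 − 19 = 65 ≥ 48 − 7 = 41. Holds regardless of c. ✓
High-cost: 48 − 2 ≥ 84 − c, so c ≥ 84 − 46 = 38.

38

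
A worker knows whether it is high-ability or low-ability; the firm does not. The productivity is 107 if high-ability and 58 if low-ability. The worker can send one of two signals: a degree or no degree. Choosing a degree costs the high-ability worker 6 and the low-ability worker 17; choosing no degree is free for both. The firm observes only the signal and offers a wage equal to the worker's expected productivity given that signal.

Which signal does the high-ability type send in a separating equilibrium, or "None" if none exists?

Try high-ability → degree, low-ability → no degree:
  Under separation the firm infers type exactly: degree → high-ability (pays 107), no degree → low-ability (pays 58).
  High-ability: degree gives 107 − 6 = 101; no degree gives 58 − 0 = 58. No deviation. ✓
  Low-ability: no degree gives 58 − 0 = 58; degree gives 107 − 17 = 90. Would deviate. ✗
Try high-ability → no degree, low-ability → degree:
  Under separation the firm infers type exactly: no degree → high-ability (pays 107), degree → low-ability (pays 58).
  High-ability: no degree gives 107 − 0 = 107; degree gives 58 − 6 = 52. No deviation. ✓
  Low-ability: degree gives 58 − 17 = 41; no degree gives 107 − 0 = 107. Would deviate. ✗
Neither assignment is incentive-compatible.

None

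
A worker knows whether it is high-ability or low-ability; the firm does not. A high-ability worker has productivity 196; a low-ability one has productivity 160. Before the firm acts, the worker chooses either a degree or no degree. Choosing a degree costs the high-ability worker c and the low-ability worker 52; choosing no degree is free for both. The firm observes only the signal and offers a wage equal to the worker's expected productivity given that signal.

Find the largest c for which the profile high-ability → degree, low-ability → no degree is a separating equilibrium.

36

Under separation: degree → high-ability (pays 196); no degree → low-ability (pays 160).
Low-ability: 160 − 0 = 160 ≥ 196 − 52 = 144. Holds regardless of c. ✓
High-ability: 196 − c ≥ 160 − 0, so c ≤ 196 − 160 = 36.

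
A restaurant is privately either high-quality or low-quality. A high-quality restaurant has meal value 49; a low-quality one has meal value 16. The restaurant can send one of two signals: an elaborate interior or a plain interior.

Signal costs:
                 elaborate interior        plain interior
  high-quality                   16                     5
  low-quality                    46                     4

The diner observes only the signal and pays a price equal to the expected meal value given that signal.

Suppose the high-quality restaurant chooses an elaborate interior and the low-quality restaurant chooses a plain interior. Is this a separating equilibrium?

If types separate, elaborate interior earns payment 49 and plain interior earns 16.
High-quality: elaborate interior gives 49 − 16 = 33; plain interior gives 16 − 5 = 11. No deviation. ✓
Low-quality: plain interior gives 16 − 4 = 12; elaborate interior gives 49 − 46 = 3. No deviation. ✓
Neither type gains from mimicking the other.

Yes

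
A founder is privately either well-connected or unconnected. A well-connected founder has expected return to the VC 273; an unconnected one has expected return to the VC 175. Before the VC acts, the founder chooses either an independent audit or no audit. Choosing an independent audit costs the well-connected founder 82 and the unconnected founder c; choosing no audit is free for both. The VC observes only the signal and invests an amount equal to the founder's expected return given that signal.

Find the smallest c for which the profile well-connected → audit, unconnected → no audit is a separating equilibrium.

98

Under separation: audit → well-connected (pays 273); no audit → unconnected (pays 175).
Well-connected: 273 − 82 = 191 ≥ 175 − 0 = 175. Holds regardless of c. ✓
Unconnected: 175 − 0 ≥ 273 − c, so c ≥ 273 − 175 = 98.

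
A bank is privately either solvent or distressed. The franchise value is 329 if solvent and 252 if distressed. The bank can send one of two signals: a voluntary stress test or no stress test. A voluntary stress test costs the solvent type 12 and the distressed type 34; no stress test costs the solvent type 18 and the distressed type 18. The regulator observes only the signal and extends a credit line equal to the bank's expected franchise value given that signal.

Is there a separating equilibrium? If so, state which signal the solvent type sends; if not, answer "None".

None

Try solvent → stress test, distressed → no stress test:
  If types separate, stress test earns payment 329 and no stress test earns 252.
  Solvent: stress test gives 329 − 12 = 317; no stress test gives 252 − 18 = 234. No deviation. ✓
  Distressed: no stress test gives 252 − 18 = 234; stress test gives 329 − 34 = 295. Would deviate. ✗
Try solvent → no stress test, distressed → stress test:
  If types separate, no stress test earns payment 329 and stress test earns 252.
  Solvent: no stress test gives 329 − 18 = 311; stress test gives 252 − 12 = 240. No deviation. ✓
  Distressed: stress test gives 252 − 34 = 218; no stress test gives 329 − 18 = 311. Would deviate. ✗
Neither assignment is incentive-compatible.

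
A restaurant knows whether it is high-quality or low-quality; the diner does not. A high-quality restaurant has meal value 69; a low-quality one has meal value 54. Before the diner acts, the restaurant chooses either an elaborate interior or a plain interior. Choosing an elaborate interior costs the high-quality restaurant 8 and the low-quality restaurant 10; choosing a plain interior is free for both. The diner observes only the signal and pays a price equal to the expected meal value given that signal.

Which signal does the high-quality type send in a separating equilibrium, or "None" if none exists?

Try high-quality → elaborate interior, low-quality → plain interior:
  Under separation the diner infers type exactly: elaborate interior → high-quality (pays 69), plain interior → low-quality (pays 54).
  High-quality: elaborate interior gives 69 − 8 = 61; plain interior gives 54 − 0 = 54. No deviation. ✓
  Low-quality: plain interior gives 54 − 0 = 54; elaborate interior gives 69 − 10 = 59. Would deviate. ✗
Try high-quality → plain interior, low-quality → elaborate interior:
  Under separation the diner infers type exactly: plain interior → high-quality (pays 69), elaborate interior → low-quality (pays 54).
  High-quality: plain interior gives 69 − 0 = 69; elaborate interior gives 54 − 8 = 46. No deviation. ✓
  Low-quality: elaborate interior gives 54 − 10 = 44; plain interior gives 69 − 0 = 69. Would deviate. ✗
Neither assignment is incentive-compatible.

None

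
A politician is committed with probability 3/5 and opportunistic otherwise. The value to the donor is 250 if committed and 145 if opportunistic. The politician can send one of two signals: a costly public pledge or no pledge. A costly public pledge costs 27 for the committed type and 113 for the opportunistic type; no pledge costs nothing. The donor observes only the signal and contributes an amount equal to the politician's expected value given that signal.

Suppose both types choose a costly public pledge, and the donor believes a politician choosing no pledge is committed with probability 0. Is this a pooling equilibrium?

On the equilibrium path (pledge) the donor holds the prior 3/5 and pays 3/5·250 + 2/5·145 = 208. Off-path (no pledge) belief 0 gives 0·250 + 1·145 = 145.
Committed: pledge gives 208 − 27 = 181; no pledge gives 145 − 0 = 145. Stays. ✓
Opportunistic: pledge gives 208 − 113 = 95; no pledge gives 145 − 0 = 145. Deviates. ✗

No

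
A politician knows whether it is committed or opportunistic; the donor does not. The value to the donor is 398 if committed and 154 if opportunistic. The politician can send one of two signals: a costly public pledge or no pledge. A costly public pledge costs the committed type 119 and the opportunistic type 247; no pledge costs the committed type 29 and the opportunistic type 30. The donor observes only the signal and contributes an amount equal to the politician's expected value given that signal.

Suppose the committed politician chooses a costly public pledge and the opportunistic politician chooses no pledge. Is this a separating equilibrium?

If types separate, pledge earns payment 398 and no pledge earns 154.
Committed: pledge gives 398 − 119 = 279; no pledge gives 154 − 29 = 125. No deviation. ✓
Opportunistic: no pledge gives 154 − 30 = 124; pledge gives 398 − 247 = 151. Would deviate. ✗

No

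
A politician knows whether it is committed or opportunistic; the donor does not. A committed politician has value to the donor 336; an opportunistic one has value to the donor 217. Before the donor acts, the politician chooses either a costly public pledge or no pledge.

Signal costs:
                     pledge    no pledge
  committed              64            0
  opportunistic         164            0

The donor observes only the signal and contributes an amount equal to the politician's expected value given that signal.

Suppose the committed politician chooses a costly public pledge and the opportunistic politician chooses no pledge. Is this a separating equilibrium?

Yes

If types separate, pledge earns payment 336 and no pledge earns 217.
Committed: pledge gives 336 − 64 = 272; no pledge gives 217 − 0 = 217. No deviation. ✓
Opportunistic: no pledge gives 217 − 0 = 217; pledge gives 336 − 164 = 172. No deviation. ✓
Both incentive constraints hold.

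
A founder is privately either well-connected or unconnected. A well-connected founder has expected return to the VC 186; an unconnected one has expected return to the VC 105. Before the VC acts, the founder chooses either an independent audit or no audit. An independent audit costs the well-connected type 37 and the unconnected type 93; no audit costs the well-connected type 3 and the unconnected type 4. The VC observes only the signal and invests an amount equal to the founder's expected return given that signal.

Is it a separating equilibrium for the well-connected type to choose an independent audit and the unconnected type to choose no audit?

Under separation the VC infers type exactly: audit → well-connected (pays 186), no audit → unconnected (pays 105).
Well-connected: audit gives 186 − 37 = 149; no audit gives 105 − 3 = 102. No deviation. ✓
Unconnected: no audit gives 105 − 4 = 101; audit gives 186 − 93 = 93. No deviation. ✓
Both incentive constraints hold.

Yes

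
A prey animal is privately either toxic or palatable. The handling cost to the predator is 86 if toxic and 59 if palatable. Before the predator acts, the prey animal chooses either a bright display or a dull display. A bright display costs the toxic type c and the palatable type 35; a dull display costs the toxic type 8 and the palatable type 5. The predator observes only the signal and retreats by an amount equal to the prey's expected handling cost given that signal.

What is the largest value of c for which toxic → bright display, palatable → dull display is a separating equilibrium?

Under separation: bright display → toxic (pays 86); dull display → palatable (pays 59).
Palatable: 59 − 5 = 54 ≥ 86 − 35 = 51. Holds regardless of c. ✓
Toxic: 86 − c ≥ 59 − 8, so c ≤ 86 − 51 = 35.

35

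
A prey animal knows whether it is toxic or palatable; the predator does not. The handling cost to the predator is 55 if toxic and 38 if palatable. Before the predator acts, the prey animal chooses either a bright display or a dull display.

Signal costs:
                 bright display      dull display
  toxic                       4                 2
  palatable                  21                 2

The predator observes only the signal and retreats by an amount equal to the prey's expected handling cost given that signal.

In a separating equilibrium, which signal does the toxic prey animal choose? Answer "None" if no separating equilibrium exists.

bright display

Try toxic → bright display, palatable → dull display:
  Under separation the predator infers type exactly: bright display → toxic (pays 55), dull display → palatable (pays 38).
  Toxic: bright display gives 55 − 4 = 51; dull display gives 38 − 2 = 36. No deviation. ✓
  Palatable: dull display gives 38 − 2 = 36; bright display gives 55 − 21 = 34. No deviation. ✓
Both hold — the toxic type sends bright display.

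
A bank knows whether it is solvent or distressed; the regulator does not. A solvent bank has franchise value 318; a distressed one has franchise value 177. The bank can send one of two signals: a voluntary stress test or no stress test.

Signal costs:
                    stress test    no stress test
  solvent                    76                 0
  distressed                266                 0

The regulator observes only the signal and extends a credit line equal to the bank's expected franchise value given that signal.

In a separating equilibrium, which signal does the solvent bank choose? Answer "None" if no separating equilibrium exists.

Try solvent → stress test, distressed → no stress test:
  If types separate, stress test earns payment 318 and no stress test earns 177.
  Solvent: stress test gives 318 − 76 = 242; no stress test gives 177 − 0 = 177. No deviation. ✓
  Distressed: no stress test gives 177 − 0 = 177; stress test gives 318 − 266 = 52. No deviation. ✓
Both hold — the solvent type sends stress test.

stress test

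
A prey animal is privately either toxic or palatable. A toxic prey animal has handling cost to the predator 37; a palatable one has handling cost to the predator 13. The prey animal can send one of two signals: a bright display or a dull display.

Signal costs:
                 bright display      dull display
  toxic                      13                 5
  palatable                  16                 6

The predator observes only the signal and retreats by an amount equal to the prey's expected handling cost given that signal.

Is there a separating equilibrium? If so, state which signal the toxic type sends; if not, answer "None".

None

Try toxic → bright display, palatable → dull display:
  If types separate, bright display earns payment 37 and dull display earns 13.
  Toxic: bright display gives 37 − 13 = 24; dull display gives 13 − 5 = 8. No deviation. ✓
  Palatable: dull display gives 13 − 6 = 7; bright display gives 37 − 16 = 21. Would deviate. ✗
Try toxic → dull display, palatable → bright display:
  If types separate, dull display earns payment 37 and bright display earns 13.
  Toxic: dull display gives 37 − 5 = 32; bright display gives 13 − 13 = 0. No deviation. ✓
  Palatable: bright display gives 13 − 16 = -3; dull display gives 37 − 6 = 31. Would deviate. ✗
Neither assignment is incentive-compatible.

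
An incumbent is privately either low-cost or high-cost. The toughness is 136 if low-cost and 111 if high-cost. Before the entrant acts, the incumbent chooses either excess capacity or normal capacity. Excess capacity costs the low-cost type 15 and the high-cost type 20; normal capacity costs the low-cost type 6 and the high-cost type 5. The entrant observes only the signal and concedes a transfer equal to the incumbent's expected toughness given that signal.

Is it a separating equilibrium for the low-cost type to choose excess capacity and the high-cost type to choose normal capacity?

Under separation the entrant infers type exactly: excess capacity → low-cost (pays 136), normal capacity → high-cost (pays 111).
Low-cost: excess capacity gives 136 − 15 = 121; normal capacity gives 111 − 6 = 105. No deviation. ✓
High-cost: normal capacity gives 111 − 5 = 106; excess capacity gives 136 − 20 = 116. Would deviate. ✗

No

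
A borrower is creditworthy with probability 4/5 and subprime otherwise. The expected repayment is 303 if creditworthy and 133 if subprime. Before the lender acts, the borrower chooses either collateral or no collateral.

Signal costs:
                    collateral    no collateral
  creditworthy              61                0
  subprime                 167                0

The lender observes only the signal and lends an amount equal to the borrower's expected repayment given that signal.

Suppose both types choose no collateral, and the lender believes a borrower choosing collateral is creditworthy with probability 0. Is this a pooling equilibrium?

On the equilibrium path (no collateral) the lender holds the prior 4/5 and pays 4/5·303 + 1/5·133 = 269. Off-path (collateral) belief 0 gives 0·303 + 1·133 = 133.
Creditworthy: no collateral gives 269 − 0 = 269; collateral gives 133 − 61 = 72. Stays. ✓
Subprime: no collateral gives 269 − 0 = 269; collateral gives 133 − 167 = -34. Stays. ✓
Beliefs are Bayes-consistent on-path and both types best-respond.

Yes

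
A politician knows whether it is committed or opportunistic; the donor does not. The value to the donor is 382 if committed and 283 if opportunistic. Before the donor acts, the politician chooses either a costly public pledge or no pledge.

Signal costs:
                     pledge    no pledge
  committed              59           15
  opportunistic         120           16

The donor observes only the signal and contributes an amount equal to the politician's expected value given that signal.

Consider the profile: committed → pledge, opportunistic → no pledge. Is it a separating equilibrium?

Yes

If types separate, pledge earns payment 382 and no pledge earns 283.
Committed: pledge gives 382 − 59 = 323; no pledge gives 283 − 15 = 268. No deviation. ✓
Opportunistic: no pledge gives 283 − 16 = 267; pledge gives 382 − 120 = 262. No deviation. ✓
Both incentive constraints hold.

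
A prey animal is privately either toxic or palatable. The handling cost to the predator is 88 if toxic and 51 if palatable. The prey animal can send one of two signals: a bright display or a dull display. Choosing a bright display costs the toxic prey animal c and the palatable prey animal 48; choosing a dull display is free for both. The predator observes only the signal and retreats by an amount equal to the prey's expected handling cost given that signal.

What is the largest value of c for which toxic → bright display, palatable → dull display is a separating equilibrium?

37

Under separation: bright display → toxic (pays 88); dull display → palatable (pays 51).
Palatable: 51 − 0 = 51 ≥ 88 − 48 = 40. Holds regardless of c. ✓
Toxic: 88 − c ≥ 51 − 0, so c ≤ 88 − 51 = 37.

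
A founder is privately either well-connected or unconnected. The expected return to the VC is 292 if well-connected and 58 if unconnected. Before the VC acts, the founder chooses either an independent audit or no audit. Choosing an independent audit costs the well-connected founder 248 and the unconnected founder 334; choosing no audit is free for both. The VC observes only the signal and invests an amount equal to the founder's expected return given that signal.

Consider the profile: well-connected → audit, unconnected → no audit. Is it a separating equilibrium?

No

If types separate, audit earns payment 292 and no audit earns 58.
Well-connected: audit gives 292 − 248 = 44; no audit gives 58 − 0 = 58. Would deviate. ✗
Unconnected: no audit gives 58 − 0 = 58; audit gives 292 − 334 = -42. No deviation. ✓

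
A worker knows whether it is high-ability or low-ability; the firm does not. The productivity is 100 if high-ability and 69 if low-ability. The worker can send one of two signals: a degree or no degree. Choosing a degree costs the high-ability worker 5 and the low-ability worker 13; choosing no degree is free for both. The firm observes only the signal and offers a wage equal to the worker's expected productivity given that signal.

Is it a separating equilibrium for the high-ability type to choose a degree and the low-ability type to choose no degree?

No

If types separate, degree earns payment 100 and no degree earns 69.
High-ability: degree gives 100 − 5 = 95; no degree gives 69 − 0 = 69. No deviation. ✓
Low-ability: no degree gives 69 − 0 = 69; degree gives 100 − 13 = 87. Would deviate. ✗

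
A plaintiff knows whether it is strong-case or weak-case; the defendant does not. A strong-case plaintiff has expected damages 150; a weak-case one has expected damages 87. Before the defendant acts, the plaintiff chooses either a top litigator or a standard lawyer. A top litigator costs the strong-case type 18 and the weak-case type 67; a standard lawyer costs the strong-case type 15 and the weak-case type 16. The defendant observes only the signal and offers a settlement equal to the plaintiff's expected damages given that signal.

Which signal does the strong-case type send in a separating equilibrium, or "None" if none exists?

Try strong-case → top litigator, weak-case → standard lawyer:
  Under separation the defendant infers type exactly: top litigator → strong-case (pays 150), standard lawyer → weak-case (pays 87).
  Strong-case: top litigator gives 150 − 18 = 132; standard lawyer gives 87 − 15 = 72. No deviation. ✓
  Weak-case: standard lawyer gives 87 − 16 = 71; top litigator gives 150 − 67 = 83. Would deviate. ✗
Try strong-case → standard lawyer, weak-case → top litigator:
  Under separation the defendant infers type exactly: standard lawyer → strong-case (pays 150), top litigator → weak-case (pays 87).
  Strong-case: standard lawyer gives 150 − 15 = 135; top litigator gives 87 − 18 = 69. No deviation. ✓
  Weak-case: top litigator gives 87 − 67 = 20; standard lawyer gives 150 − 16 = 134. Would deviate. ✗
Neither assignment is incentive-compatible.

None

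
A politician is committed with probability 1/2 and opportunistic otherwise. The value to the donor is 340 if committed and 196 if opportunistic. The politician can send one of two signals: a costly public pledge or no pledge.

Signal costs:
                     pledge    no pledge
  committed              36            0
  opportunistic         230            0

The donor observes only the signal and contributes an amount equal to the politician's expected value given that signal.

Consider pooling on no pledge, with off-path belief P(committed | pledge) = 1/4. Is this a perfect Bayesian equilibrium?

Yes

At the pooled signal (no pledge) the donor holds the prior 1/2 and pays 1/2·340 + 1/2·196 = 268. Off-path (pledge) belief 1/4 gives 1/4·340 + 3/4·196 = 232.
Committed: no pledge gives 268 − 0 = 268; pledge gives 232 − 36 = 196. Stays. ✓
Opportunistic: no pledge gives 268 − 0 = 268; pledge gives 232 − 230 = 2. Stays. ✓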